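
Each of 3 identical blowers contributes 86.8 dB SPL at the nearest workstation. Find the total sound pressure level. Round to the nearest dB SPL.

With 3 equal, uncorrelated contributions the intensity is 3× that of one unit, giving a rise of 10·log₁₀ 3.
L_total = 86.8 + 10·log₁₀(3) = 86.8 + 4.771 = 91.57 dB SPL.

92 dB SPL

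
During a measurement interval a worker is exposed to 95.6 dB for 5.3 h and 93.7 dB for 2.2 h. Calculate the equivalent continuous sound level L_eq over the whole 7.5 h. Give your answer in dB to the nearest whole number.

L_eq = 10·log₁₀[(1/T)·Σ tᵢ·10^(Lᵢ/10)] with T = 7.5 h.
Σ tᵢ·10^(Lᵢ/10) = 5.3·10^(95.6/10) + 2.2·10^(93.7/10) = 2.440e+10.
L_eq = 10·log₁₀(2.440e+10/7.5) = 95.12 dB.

95 dB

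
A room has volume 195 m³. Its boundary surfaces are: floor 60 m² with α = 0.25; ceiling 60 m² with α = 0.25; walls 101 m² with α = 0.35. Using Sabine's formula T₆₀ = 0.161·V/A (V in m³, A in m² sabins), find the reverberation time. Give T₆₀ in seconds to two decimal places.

0.48 s

Total absorption A = 60·0.25 + 60·0.25 + 101·0.35 = 65.35 m² sabins.
T₆₀ = 0.161·V/A = 0.161·195/65.35 = 0.480 s.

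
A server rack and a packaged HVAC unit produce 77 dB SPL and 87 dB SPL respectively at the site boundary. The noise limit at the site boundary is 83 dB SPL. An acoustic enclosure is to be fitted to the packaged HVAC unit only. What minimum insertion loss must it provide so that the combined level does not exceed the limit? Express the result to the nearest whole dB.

The untreated sources together contribute 10^(77/10) = 5.012e+07, i.e. 77.00 dB SPL.
The limit corresponds to 10^(83/10) = 1.995e+08; subtracting the fixed part leaves 1.494e+08 for the packaged HVAC unit, i.e. 81.74 dB SPL.
So the packaged HVAC unit must be reduced from 87 to 81.74 dB SPL: IL = 5.26 dB.

5 dB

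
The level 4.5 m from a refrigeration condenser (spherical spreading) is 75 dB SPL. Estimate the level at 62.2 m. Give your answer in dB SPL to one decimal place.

52.2 dB SPL

Spherical spreading from a point source gives a 20·log₁₀(r₂/r₁) drop.
L₂ = 75 − 20·log₁₀(62.2/4.5) = 75 − 22.812 = 52.19 dB SPL.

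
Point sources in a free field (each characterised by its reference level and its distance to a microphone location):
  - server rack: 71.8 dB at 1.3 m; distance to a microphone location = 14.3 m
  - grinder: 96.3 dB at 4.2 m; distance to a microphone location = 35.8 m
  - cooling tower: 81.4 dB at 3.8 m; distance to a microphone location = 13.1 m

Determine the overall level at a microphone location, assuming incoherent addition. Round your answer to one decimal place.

Apply inverse-square spreading to bring every level to the receiver, then sum 10^(L/10).
server rack: 71.8 − 20·log₁₀(14.3/1.3) = 71.8 − 20.83 = 50.97 dB.
grinder: 96.3 − 20·log₁₀(35.8/4.2) = 96.3 − 18.61 = 77.69 dB.
cooling tower: 81.4 − 20·log₁₀(13.1/3.8) = 81.4 − 10.75 = 70.65 dB.
Σ 10^(L/10) = 7.045e+07 → L_total = 10·log₁₀(7.045e+07) = 78.48 dB.

78.5 dB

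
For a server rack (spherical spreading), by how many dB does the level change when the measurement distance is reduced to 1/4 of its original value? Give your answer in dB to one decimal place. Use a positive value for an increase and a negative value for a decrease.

A point source loses 6 dB per doubling of distance; generally ΔL = −20·log₁₀(r₂/r₁).
ΔL = −20·log₁₀(0.25) = +12.04 dB.

+12.0 dB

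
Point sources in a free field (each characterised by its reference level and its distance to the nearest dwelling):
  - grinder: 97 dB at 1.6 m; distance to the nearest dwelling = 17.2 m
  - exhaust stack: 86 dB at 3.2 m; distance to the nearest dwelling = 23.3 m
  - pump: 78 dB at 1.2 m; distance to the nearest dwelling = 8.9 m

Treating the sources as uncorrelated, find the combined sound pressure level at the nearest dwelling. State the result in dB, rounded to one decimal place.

Propagate each source to the receiver with L = L_ref − 20·log₁₀(r/r_ref), then add intensities.
grinder: 97 − 20·log₁₀(17.2/1.6) = 97 − 20.63 = 76.37 dB.
exhaust stack: 86 − 20·log₁₀(23.3/3.2) = 86 − 17.24 = 68.76 dB.
pump: 78 − 20·log₁₀(8.9/1.2) = 78 − 17.40 = 60.60 dB.
Σ 10^(L/10) = 5.203e+07 → L_total = 10·log₁₀(5.203e+07) = 77.16 dB.

77.2 dB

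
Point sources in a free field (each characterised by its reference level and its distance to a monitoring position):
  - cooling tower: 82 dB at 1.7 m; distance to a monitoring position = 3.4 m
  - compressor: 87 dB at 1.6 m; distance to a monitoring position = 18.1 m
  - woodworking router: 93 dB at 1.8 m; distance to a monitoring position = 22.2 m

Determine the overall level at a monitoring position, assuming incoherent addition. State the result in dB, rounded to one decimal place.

First find each source's level at the receiver (point-source: −20·log₁₀(r/r_ref)), then combine on an intensity basis.
cooling tower: 82 − 20·log₁₀(3.4/1.7) = 82 − 6.02 = 75.98 dB.
compressor: 87 − 20·log₁₀(18.1/1.6) = 87 − 21.07 = 65.93 dB.
woodworking router: 93 − 20·log₁₀(22.2/1.8) = 93 − 21.82 = 71.18 dB.
Σ 10^(L/10) = 5.666e+07 → L_total = 10·log₁₀(5.666e+07) = 77.53 dB.

77.5 dB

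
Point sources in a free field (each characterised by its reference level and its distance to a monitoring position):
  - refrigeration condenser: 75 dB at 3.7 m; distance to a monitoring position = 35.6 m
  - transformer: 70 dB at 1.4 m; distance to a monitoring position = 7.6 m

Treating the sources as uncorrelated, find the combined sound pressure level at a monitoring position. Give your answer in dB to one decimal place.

58.3 dB

First find each source's level at the receiver (point-source: −20·log₁₀(r/r_ref)), then combine on an intensity basis.
refrigeration condenser: 75 − 20·log₁₀(35.6/3.7) = 75 − 19.66 = 55.34 dB.
transformer: 70 − 20·log₁₀(7.6/1.4) = 70 − 14.69 = 55.31 dB.
Σ 10^(L/10) = 6.809e+05 → L_total = 10·log₁₀(6.809e+05) = 58.33 dB.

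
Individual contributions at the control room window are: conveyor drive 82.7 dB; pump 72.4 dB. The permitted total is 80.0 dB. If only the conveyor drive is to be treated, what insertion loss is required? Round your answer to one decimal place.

3.5 dB

Fixed contribution from the other source: Σ 10^(L/10) = 10^(72.4/10) = 1.738e+07 (72.40 dB).
To meet 80.0 dB overall, the treated conveyor drive may contribute at most 10^(80.0/10) − 1.738e+07 = 8.262e+07, i.e. 79.17 dB.
So the conveyor drive must be reduced from 82.7 to 79.17 dB: IL = 3.53 dB.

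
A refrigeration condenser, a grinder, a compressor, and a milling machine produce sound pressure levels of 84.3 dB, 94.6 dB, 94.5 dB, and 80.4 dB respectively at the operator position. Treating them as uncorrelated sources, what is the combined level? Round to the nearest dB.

98 dB

For uncorrelated sources the intensities add, so convert each level to linear form, sum, and take 10·log₁₀ of the total.
Σ 10^(L/10) = 10^(84.3/10) + 10^(94.6/10) + 10^(94.5/10) + 10^(80.4/10) = 6.081e+09.
L_total = 10·log₁₀(6.081e+09) = 97.84 dB.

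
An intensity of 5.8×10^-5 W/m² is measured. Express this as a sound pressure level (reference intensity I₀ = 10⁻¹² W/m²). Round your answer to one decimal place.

77.6 dB

I/I₀ = 5.8×10^-5/10⁻¹² = 5.8×10^7, and L = 10·log₁₀(I/I₀).
L = 10·(0.7634 + 7) = 77.63 dB.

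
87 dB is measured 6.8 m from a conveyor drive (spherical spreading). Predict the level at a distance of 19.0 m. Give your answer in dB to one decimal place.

Point-source attenuation: ΔL = 20·log₁₀(r₂/r₁) = 20·log₁₀(19.0/6.8) = 8.925 dB.
L₂ = 87 − 20·log₁₀(19.0/6.8) = 87 − 8.925 = 78.08 dB.

78.1 dB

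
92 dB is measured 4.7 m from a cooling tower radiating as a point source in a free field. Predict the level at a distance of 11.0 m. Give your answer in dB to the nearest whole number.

85 dB

Point-source attenuation: ΔL = 20·log₁₀(r₂/r₁) = 20·log₁₀(11.0/4.7) = 7.386 dB.
L₂ = 92 − 20·log₁₀(11.0/4.7) = 92 − 7.386 = 84.61 dB.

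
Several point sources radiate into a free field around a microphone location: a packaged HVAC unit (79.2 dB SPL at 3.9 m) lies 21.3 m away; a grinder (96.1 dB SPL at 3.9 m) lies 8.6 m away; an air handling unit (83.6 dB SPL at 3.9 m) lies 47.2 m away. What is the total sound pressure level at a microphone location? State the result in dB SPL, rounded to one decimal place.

89.3 dB SPL

First find each source's level at the receiver (point-source: −20·log₁₀(r/r_ref)), then combine on an intensity basis.
packaged HVAC unit: 79.2 − 20·log₁₀(21.3/3.9) = 79.2 − 14.75 = 64.45 dB SPL.
grinder: 96.1 − 20·log₁₀(8.6/3.9) = 96.1 − 6.87 = 89.23 dB SPL.
air handling unit: 83.6 − 20·log₁₀(47.2/3.9) = 83.6 − 21.66 = 61.94 dB SPL.
Σ 10^(L/10) = 8.421e+08 → L_total = 10·log₁₀(8.421e+08) = 89.25 dB SPL.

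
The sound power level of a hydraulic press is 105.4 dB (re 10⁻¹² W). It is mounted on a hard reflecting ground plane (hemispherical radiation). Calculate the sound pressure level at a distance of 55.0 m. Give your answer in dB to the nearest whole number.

63 dB

L_p = L_w − 10·log₁₀(2π·r²) with r = 55.0 m.
2π·r² = 1.901e+04 m², 10·log₁₀ of that is 42.789 dB.
L_p = 105.4 − 42.789 = 62.61 dB.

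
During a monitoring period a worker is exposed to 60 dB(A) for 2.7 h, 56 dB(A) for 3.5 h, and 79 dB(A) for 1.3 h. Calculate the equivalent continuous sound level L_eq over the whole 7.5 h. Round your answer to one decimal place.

The energy average is taken in the linear domain: L_eq = 10·log₁₀[(Σ tᵢ·10^(Lᵢ/10))/T], T = 7.5 h.
Σ tᵢ·10^(Lᵢ/10) = 2.7·10^(60/10) + 3.5·10^(56/10) + 1.3·10^(79/10) = 1.074e+08.
L_eq = 10·log₁₀(1.074e+08/7.5) = 71.56 dB(A).

71.6 dB(A)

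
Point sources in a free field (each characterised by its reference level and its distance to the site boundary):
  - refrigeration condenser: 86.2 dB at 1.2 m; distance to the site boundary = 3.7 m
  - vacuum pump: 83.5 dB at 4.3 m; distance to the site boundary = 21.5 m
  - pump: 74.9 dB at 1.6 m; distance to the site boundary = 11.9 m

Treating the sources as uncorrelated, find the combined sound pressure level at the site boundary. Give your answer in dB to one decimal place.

Propagate each source to the receiver with L = L_ref − 20·log₁₀(r/r_ref), then add intensities.
refrigeration condenser: 86.2 − 20·log₁₀(3.7/1.2) = 86.2 − 9.78 = 76.42 dB.
vacuum pump: 83.5 − 20·log₁₀(21.5/4.3) = 83.5 − 13.98 = 69.52 dB.
pump: 74.9 − 20·log₁₀(11.9/1.6) = 74.9 − 17.43 = 57.47 dB.
Σ 10^(L/10) = 5.336e+07 → L_total = 10·log₁₀(5.336e+07) = 77.27 dB.

77.3 dB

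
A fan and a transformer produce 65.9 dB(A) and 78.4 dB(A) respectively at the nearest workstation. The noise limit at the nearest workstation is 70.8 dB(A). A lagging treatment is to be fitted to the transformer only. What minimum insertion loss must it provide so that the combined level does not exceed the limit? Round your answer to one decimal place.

9.3 dB

Everything except the transformer sums to 10^(65.9/10) = 3.890e+06 in linear terms, 65.90 dB(A).
To meet 70.8 dB(A) overall, the treated transformer may contribute at most 10^(70.8/10) − 3.890e+06 = 8.132e+06, i.e. 69.10 dB(A).
Required insertion loss = 78.4 − 69.10 = 9.30 dB.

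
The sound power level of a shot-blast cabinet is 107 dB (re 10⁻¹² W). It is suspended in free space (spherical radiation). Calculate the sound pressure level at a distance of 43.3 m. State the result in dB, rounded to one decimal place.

63.3 dB

The power spreads over a sphere of area 4π·r², so L_p = L_w − 10·log₁₀(4π·r²).
4π·r² = 2.356e+04 m², 10·log₁₀ of that is 43.722 dB.
L_p = 107 − 43.722 = 63.28 dB.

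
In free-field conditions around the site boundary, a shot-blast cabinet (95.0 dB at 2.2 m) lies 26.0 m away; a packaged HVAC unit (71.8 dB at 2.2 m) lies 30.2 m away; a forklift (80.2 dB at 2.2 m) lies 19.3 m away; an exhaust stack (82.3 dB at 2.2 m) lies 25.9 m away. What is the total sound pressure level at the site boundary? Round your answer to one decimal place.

74.0 dB

First find each source's level at the receiver (point-source: −20·log₁₀(r/r_ref)), then combine on an intensity basis.
shot-blast cabinet: 95.0 − 20·log₁₀(26.0/2.2) = 95.0 − 21.45 = 73.55 dB.
packaged HVAC unit: 71.8 − 20·log₁₀(30.2/2.2) = 71.8 − 22.75 = 49.05 dB.
forklift: 80.2 − 20·log₁₀(19.3/2.2) = 80.2 − 18.86 = 61.34 dB.
exhaust stack: 82.3 − 20·log₁₀(25.9/2.2) = 82.3 − 21.42 = 60.88 dB.
Σ 10^(L/10) = 2.531e+07 → L_total = 10·log₁₀(2.531e+07) = 74.03 dB.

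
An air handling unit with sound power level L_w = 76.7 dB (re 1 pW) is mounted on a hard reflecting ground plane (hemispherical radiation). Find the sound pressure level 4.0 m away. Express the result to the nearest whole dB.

L_p = L_w − 10·log₁₀(2π·r²) with r = 4.0 m.
2π·r² = 100.5 m², 10·log₁₀ of that is 20.023 dB.
L_p = 76.7 − 20.023 = 56.68 dB.

57 dB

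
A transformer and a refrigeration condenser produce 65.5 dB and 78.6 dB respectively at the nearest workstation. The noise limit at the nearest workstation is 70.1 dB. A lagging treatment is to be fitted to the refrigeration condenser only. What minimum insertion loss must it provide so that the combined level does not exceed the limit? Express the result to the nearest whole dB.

Fixed contribution from the other source: Σ 10^(L/10) = 10^(65.5/10) = 3.548e+06 (65.50 dB).
To meet 70.1 dB overall, the treated refrigeration condenser may contribute at most 10^(70.1/10) − 3.548e+06 = 6.685e+06, i.e. 68.25 dB.
So the refrigeration condenser must be reduced from 78.6 to 68.25 dB: IL = 10.35 dB.

10 dB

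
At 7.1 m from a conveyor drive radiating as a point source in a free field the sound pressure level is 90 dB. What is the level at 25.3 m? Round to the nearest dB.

For a point source, L₂ = L₁ − 20·log₁₀(r₂/r₁).
L₂ = 90 − 20·log₁₀(25.3/7.1) = 90 − 11.037 = 78.96 dB.

79 dB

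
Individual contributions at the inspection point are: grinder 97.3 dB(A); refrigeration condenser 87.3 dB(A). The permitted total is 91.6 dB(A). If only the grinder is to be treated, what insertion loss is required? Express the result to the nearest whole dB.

Everything except the grinder sums to 10^(87.3/10) = 5.370e+08 in linear terms, 87.30 dB(A).
To meet 91.6 dB(A) overall, the treated grinder may contribute at most 10^(91.6/10) − 5.370e+08 = 9.084e+08, i.e. 89.58 dB(A).
So the grinder must be reduced from 97.3 to 89.58 dB(A): IL = 7.72 dB.

8 dB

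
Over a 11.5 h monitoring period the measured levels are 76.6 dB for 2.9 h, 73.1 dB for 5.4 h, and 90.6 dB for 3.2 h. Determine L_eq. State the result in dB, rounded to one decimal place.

L_eq = 10·log₁₀[(1/T)·Σ tᵢ·10^(Lᵢ/10)] with T = 11.5 h.
Σ tᵢ·10^(Lᵢ/10) = 2.9·10^(76.6/10) + 5.4·10^(73.1/10) + 3.2·10^(90.6/10) = 3.917e+09.
L_eq = 10·log₁₀(3.917e+09/11.5) = 85.32 dB.

85.3 dB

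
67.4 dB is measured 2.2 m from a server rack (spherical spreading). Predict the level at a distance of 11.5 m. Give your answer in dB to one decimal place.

53.0 dB

Point-source attenuation: ΔL = 20·log₁₀(r₂/r₁) = 20·log₁₀(11.5/2.2) = 14.366 dB.
L₂ = 67.4 − 20·log₁₀(11.5/2.2) = 67.4 − 14.366 = 53.03 dB.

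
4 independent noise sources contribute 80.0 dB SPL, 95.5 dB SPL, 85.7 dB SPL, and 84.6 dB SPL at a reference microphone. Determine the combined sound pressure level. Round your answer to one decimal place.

96.3 dB SPL

Incoherent sources combine by intensity addition: L_total = 10·log₁₀(Σ 10^(L_i/10)).
Σ 10^(L/10) = 10^(80.0/10) + 10^(95.5/10) + 10^(85.7/10) + 10^(84.6/10) = 4.308e+09.
L_total = 10·log₁₀(4.308e+09) = 96.34 dB SPL.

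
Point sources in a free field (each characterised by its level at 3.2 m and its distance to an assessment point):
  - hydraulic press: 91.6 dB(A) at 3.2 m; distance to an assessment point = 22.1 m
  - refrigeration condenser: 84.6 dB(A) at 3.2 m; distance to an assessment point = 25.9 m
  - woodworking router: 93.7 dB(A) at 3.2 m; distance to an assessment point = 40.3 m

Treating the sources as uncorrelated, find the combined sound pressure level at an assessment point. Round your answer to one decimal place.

76.9 dB(A)

Apply inverse-square spreading to bring every level to the receiver, then sum 10^(L/10).
hydraulic press: 91.6 − 20·log₁₀(22.1/3.2) = 91.6 − 16.78 = 74.82 dB(A).
refrigeration condenser: 84.6 − 20·log₁₀(25.9/3.2) = 84.6 − 18.16 = 66.44 dB(A).
woodworking router: 93.7 − 20·log₁₀(40.3/3.2) = 93.7 − 22.00 = 71.70 dB(A).
Σ 10^(L/10) = 4.949e+07 → L_total = 10·log₁₀(4.949e+07) = 76.95 dB(A).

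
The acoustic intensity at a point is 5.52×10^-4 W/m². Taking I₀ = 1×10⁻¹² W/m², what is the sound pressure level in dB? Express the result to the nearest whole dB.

L = 10·log₁₀(I/I₀) = 10·log₁₀(5.52×10^-4/10⁻¹²) = 10·log₁₀(5.52×10^8).
L = 10·(0.7419 + 8) = 87.42 dB.

87 dB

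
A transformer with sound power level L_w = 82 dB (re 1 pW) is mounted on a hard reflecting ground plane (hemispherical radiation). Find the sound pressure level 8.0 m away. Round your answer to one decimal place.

56.0 dB

Free-field hemispherical radiation: L_p = L_w − 10·log₁₀(2π·r²), r = 8.0 m.
2π·r² = 402.1 m², 10·log₁₀ of that is 26.044 dB.
L_p = 82 − 26.044 = 55.96 dB.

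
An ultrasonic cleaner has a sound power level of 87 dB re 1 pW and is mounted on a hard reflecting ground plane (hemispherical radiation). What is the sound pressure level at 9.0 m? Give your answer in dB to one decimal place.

The power spreads over a hemisphere of area 2π·r², so L_p = L_w − 10·log₁₀(2π·r²).
2π·r² = 508.9 m², 10·log₁₀ of that is 27.067 dB.
L_p = 87 − 27.067 = 59.93 dB.

59.9 dB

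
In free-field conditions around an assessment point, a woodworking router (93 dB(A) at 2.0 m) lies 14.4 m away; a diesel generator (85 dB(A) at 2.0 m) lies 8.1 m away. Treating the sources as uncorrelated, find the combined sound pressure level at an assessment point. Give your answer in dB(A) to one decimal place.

77.6 dB(A)

Propagate each source to the receiver with L = L_ref − 20·log₁₀(r/r_ref), then add intensities.
woodworking router: 93 − 20·log₁₀(14.4/2.0) = 93 − 17.15 = 75.85 dB(A).
diesel generator: 85 − 20·log₁₀(8.1/2.0) = 85 − 12.15 = 72.85 dB(A).
Σ 10^(L/10) = 5.777e+07 → L_total = 10·log₁₀(5.777e+07) = 77.62 dB(A).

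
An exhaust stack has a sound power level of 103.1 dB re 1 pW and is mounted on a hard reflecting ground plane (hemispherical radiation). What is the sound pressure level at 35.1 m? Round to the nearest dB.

The power spreads over a hemisphere of area 2π·r², so L_p = L_w − 10·log₁₀(2π·r²).
2π·r² = 7741 m², 10·log₁₀ of that is 38.888 dB.
L_p = 103.1 − 38.888 = 64.21 dB.

64 dB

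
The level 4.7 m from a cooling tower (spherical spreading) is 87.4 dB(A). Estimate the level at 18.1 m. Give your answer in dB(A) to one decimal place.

Spherical spreading from a point source gives a 20·log₁₀(r₂/r₁) drop.
L₂ = 87.4 − 20·log₁₀(18.1/4.7) = 87.4 − 11.712 = 75.69 dB(A).

75.7 dB(A)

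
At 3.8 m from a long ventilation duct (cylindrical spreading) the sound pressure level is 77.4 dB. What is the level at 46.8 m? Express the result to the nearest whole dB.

66 dB

For a line source, L₂ = L₁ − 10·log₁₀(r₂/r₁).
L₂ = 77.4 − 10·log₁₀(46.8/3.8) = 77.4 − 10.905 = 66.50 dB.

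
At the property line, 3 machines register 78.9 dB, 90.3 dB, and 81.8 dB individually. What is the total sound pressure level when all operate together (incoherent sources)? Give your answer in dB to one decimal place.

91.1 dB

Incoherent sources combine by intensity addition: L_total = 10·log₁₀(Σ 10^(L_i/10)).
Σ 10^(L/10) = 10^(78.9/10) + 10^(90.3/10) + 10^(81.8/10) = 1.301e+09.
L_total = 10·log₁₀(1.301e+09) = 91.14 dB.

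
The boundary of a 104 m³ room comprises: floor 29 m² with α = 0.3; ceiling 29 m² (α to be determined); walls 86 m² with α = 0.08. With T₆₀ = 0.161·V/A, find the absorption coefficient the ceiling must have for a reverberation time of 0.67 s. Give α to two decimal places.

A = 0.161·V/T₆₀ = 0.161·104/0.67 = 24.99 m² sabins.
Absorption from the other surfaces = 29·0.3 + 86·0.08 = 15.58 m², so the ceiling must supply 9.41 m² over 29 m².
α = 9.41/29 = 0.325.

0.32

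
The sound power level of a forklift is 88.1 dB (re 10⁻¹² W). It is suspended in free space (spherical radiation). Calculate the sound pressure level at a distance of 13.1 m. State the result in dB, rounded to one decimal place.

The power spreads over a sphere of area 4π·r², so L_p = L_w − 10·log₁₀(4π·r²).
4π·r² = 2157 m², 10·log₁₀ of that is 33.338 dB.
L_p = 88.1 − 33.338 = 54.76 dB.

54.8 dB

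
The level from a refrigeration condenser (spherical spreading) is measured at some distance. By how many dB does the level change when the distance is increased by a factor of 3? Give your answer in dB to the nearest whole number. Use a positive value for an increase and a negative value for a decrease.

Point-source spreading: ΔL = −20·log₁₀(r₂/r₁).
ΔL = −20·log₁₀(3) = -9.54 dB.

-10 dB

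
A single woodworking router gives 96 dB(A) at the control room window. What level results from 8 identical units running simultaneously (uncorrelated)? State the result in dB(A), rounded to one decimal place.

105.0 dB(A)

N identical incoherent sources raise the level by 10·log₁₀ N.
L_total = 96 + 10·log₁₀(8) = 96 + 9.031 = 105.03 dB(A).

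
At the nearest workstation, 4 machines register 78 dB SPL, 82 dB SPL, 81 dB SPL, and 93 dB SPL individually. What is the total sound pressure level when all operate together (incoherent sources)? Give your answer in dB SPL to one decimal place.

93.7 dB SPL

Incoherent sources combine by intensity addition: L_total = 10·log₁₀(Σ 10^(L_i/10)).
Σ 10^(L/10) = 10^(78/10) + 10^(82/10) + 10^(81/10) + 10^(93/10) = 2.343e+09.
L_total = 10·log₁₀(2.343e+09) = 93.70 dB SPL.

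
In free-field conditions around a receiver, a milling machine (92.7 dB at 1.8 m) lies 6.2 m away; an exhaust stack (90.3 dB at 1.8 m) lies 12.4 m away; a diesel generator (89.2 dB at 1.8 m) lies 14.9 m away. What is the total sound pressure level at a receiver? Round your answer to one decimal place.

Propagate each source to the receiver with L = L_ref − 20·log₁₀(r/r_ref), then add intensities.
milling machine: 92.7 − 20·log₁₀(6.2/1.8) = 92.7 − 10.74 = 81.96 dB.
exhaust stack: 90.3 − 20·log₁₀(12.4/1.8) = 90.3 − 16.76 = 73.54 dB.
diesel generator: 89.2 − 20·log₁₀(14.9/1.8) = 89.2 − 18.36 = 70.84 dB.
Σ 10^(L/10) = 1.917e+08 → L_total = 10·log₁₀(1.917e+08) = 82.83 dB.

82.8 dB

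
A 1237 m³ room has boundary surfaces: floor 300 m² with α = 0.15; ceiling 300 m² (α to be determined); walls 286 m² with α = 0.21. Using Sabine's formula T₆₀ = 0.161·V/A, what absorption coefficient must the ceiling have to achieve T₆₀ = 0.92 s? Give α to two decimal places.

Required total absorption A = 0.161·1237/0.92 = 216.47 m².
Absorption from the other surfaces = 300·0.15 + 286·0.21 = 105.06 m², so the ceiling must supply 111.41 m² over 300 m².
α = 111.41/300 = 0.371.

0.37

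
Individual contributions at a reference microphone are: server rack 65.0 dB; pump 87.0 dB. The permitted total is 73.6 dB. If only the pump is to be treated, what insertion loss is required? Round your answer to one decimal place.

14.0 dB

Everything except the pump sums to 10^(65.0/10) = 3.162e+06 in linear terms, 65.00 dB.
To meet 73.6 dB overall, the treated pump may contribute at most 10^(73.6/10) − 3.162e+06 = 1.975e+07, i.e. 72.95 dB.
Required insertion loss = 87.0 − 72.95 = 14.05 dB.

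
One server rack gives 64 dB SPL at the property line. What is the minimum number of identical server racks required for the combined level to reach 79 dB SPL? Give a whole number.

N identical sources give L₁ + 10·log₁₀ N, so require 10·log₁₀ N ≥ 79 − 64 = 15.0 dB.
N ≥ 10^(15.0/10) = 31.623, so N = 32.

32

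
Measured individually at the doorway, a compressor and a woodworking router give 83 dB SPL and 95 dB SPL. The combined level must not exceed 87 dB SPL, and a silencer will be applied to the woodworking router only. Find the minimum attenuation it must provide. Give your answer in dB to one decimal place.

Fixed contribution from the other source: Σ 10^(L/10) = 10^(83/10) = 1.995e+08 (83.00 dB SPL).
To meet 87 dB SPL overall, the treated woodworking router may contribute at most 10^(87/10) − 1.995e+08 = 3.017e+08, i.e. 84.80 dB SPL.
So the woodworking router must be reduced from 95 to 84.80 dB SPL: IL = 10.20 dB.

10.2 dB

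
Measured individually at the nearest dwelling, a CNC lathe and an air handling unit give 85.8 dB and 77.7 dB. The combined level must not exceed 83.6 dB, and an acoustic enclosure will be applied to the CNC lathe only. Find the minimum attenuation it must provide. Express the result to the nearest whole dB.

The untreated sources together contribute 10^(77.7/10) = 5.888e+07, i.e. 77.70 dB.
The limit corresponds to 10^(83.6/10) = 2.291e+08; subtracting the fixed part leaves 1.702e+08 for the CNC lathe, i.e. 82.31 dB.
So the CNC lathe must be reduced from 85.8 to 82.31 dB: IL = 3.49 dB.

3 dB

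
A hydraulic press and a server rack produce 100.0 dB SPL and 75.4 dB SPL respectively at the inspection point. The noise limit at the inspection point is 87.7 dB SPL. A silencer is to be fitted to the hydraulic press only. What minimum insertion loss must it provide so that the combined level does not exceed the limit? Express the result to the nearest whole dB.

13 dB

The untreated sources together contribute 10^(75.4/10) = 3.467e+07, i.e. 75.40 dB SPL.
The limit corresponds to 10^(87.7/10) = 5.888e+08; subtracting the fixed part leaves 5.542e+08 for the hydraulic press, i.e. 87.44 dB SPL.
So the hydraulic press must be reduced from 100.0 to 87.44 dB SPL: IL = 12.56 dB.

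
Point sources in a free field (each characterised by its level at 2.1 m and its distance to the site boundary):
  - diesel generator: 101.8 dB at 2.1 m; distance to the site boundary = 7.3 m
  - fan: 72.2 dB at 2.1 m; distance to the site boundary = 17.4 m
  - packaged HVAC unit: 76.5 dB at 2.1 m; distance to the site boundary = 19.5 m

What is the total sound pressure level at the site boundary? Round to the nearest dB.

First find each source's level at the receiver (point-source: −20·log₁₀(r/r_ref)), then combine on an intensity basis.
diesel generator: 101.8 − 20·log₁₀(7.3/2.1) = 101.8 − 10.82 = 90.98 dB.
fan: 72.2 − 20·log₁₀(17.4/2.1) = 72.2 − 18.37 = 53.83 dB.
packaged HVAC unit: 76.5 − 20·log₁₀(19.5/2.1) = 76.5 − 19.36 = 57.14 dB.
Σ 10^(L/10) = 1.253e+09 → L_total = 10·log₁₀(1.253e+09) = 90.98 dB.

91 dB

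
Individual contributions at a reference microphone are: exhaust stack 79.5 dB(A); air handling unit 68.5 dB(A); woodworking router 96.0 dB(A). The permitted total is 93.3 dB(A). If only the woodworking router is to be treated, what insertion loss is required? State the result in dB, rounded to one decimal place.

2.9 dB

Fixed contribution from the other sources: Σ 10^(L/10) = 10^(79.5/10) + 10^(68.5/10) = 9.620e+07 (79.83 dB(A)).
To meet 93.3 dB(A) overall, the treated woodworking router may contribute at most 10^(93.3/10) − 9.620e+07 = 2.042e+09, i.e. 93.10 dB(A).
So the woodworking router must be reduced from 96.0 to 93.10 dB(A): IL = 2.90 dB.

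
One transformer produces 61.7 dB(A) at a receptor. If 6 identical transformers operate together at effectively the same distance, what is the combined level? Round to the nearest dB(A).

L_total = L₁ + 10·log₁₀ N for N identical incoherent sources.
L_total = 61.7 + 10·log₁₀(6) = 61.7 + 7.782 = 69.48 dB(A).

69 dB(A)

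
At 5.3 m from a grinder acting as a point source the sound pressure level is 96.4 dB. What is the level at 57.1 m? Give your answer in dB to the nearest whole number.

76 dB

Point-source attenuation: ΔL = 20·log₁₀(r₂/r₁) = 20·log₁₀(57.1/5.3) = 20.647 dB.
L₂ = 96.4 − 20·log₁₀(57.1/5.3) = 96.4 − 20.647 = 75.75 dB.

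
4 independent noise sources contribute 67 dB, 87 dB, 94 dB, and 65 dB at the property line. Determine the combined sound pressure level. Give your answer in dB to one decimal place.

94.8 dB

Incoherent sources combine by intensity addition: L_total = 10·log₁₀(Σ 10^(L_i/10)).
Σ 10^(L/10) = 10^(67/10) + 10^(87/10) + 10^(94/10) + 10^(65/10) = 3.021e+09.
L_total = 10·log₁₀(3.021e+09) = 94.80 dB.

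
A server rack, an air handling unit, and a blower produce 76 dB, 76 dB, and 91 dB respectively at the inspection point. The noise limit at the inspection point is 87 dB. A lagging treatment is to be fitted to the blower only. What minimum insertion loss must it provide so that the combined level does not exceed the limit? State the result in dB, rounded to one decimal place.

4.8 dB

Everything except the blower sums to 10^(76/10) + 10^(76/10) = 7.962e+07 in linear terms, 79.01 dB.
To meet 87 dB overall, the treated blower may contribute at most 10^(87/10) − 7.962e+07 = 4.216e+08, i.e. 86.25 dB.
Required insertion loss = 91 − 86.25 = 4.75 dB.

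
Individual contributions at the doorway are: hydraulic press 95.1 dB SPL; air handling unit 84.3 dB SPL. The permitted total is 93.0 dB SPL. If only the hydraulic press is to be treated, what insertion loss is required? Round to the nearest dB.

Everything except the hydraulic press sums to 10^(84.3/10) = 2.692e+08 in linear terms, 84.30 dB SPL.
To meet 93.0 dB SPL overall, the treated hydraulic press may contribute at most 10^(93.0/10) − 2.692e+08 = 1.726e+09, i.e. 92.37 dB SPL.
So the hydraulic press must be reduced from 95.1 to 92.37 dB SPL: IL = 2.73 dB.

3 dB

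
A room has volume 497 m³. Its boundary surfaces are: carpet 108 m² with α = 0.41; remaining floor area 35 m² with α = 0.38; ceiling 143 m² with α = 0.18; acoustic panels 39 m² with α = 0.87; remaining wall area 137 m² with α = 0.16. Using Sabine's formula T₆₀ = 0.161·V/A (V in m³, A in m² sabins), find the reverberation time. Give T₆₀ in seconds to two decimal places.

0.57 s

A = Σ Sᵢαᵢ = 108·0.41 + 35·0.38 + 143·0.18 + 39·0.87 + 137·0.16 = 139.17 m².
T₆₀ = 0.161·V/A = 0.161·497/139.17 = 0.575 s.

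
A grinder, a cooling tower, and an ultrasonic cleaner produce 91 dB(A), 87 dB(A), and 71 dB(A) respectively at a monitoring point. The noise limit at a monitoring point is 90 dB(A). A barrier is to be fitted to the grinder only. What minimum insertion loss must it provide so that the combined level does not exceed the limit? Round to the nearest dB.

Everything except the grinder sums to 10^(87/10) + 10^(71/10) = 5.138e+08 in linear terms, 87.11 dB(A).
The limit corresponds to 10^(90/10) = 1.000e+09; subtracting the fixed part leaves 4.862e+08 for the grinder, i.e. 86.87 dB(A).
So the grinder must be reduced from 91 to 86.87 dB(A): IL = 4.13 dB.

4 dB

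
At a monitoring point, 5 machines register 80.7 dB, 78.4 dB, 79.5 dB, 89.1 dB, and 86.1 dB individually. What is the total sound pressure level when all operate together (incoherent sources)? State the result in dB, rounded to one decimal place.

For uncorrelated sources the intensities add, so convert each level to linear form, sum, and take 10·log₁₀ of the total.
Σ 10^(L/10) = 10^(80.7/10) + 10^(78.4/10) + 10^(79.5/10) + 10^(89.1/10) + 10^(86.1/10) = 1.496e+09.
L_total = 10·log₁₀(1.496e+09) = 91.75 dB.

91.7 dB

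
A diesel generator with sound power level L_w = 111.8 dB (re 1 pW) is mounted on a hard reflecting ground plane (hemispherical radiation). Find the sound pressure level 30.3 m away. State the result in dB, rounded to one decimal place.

74.2 dB

The power spreads over a hemisphere of area 2π·r², so L_p = L_w − 10·log₁₀(2π·r²).
2π·r² = 5769 m², 10·log₁₀ of that is 37.611 dB.
L_p = 111.8 − 37.611 = 74.19 dB.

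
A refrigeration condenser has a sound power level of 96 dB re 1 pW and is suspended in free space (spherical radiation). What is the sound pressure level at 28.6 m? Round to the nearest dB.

L_p = L_w − 10·log₁₀(4π·r²) with r = 28.6 m.
4π·r² = 1.028e+04 m², 10·log₁₀ of that is 40.119 dB.
L_p = 96 − 40.119 = 55.88 dB.

56 dB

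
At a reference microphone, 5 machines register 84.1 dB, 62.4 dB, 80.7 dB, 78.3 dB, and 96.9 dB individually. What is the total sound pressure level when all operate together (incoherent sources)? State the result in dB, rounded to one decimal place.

97.3 dB

Incoherent sources combine by intensity addition: L_total = 10·log₁₀(Σ 10^(L_i/10)).
Σ 10^(L/10) = 10^(84.1/10) + 10^(62.4/10) + 10^(80.7/10) + 10^(78.3/10) + 10^(96.9/10) = 5.342e+09.
L_total = 10·log₁₀(5.342e+09) = 97.28 dB.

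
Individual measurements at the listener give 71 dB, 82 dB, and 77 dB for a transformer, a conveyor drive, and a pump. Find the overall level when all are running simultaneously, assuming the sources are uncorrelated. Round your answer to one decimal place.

83.4 dB

Incoherent sources combine by intensity addition: L_total = 10·log₁₀(Σ 10^(L_i/10)).
Σ 10^(L/10) = 10^(71/10) + 10^(82/10) + 10^(77/10) = 2.212e+08.
L_total = 10·log₁₀(2.212e+08) = 83.45 dB.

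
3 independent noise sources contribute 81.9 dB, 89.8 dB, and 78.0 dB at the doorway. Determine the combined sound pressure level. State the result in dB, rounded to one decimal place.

Incoherent sources combine by intensity addition: L_total = 10·log₁₀(Σ 10^(L_i/10)).
Σ 10^(L/10) = 10^(81.9/10) + 10^(89.8/10) + 10^(78.0/10) = 1.173e+09.
L_total = 10·log₁₀(1.173e+09) = 90.69 dB.

90.7 dB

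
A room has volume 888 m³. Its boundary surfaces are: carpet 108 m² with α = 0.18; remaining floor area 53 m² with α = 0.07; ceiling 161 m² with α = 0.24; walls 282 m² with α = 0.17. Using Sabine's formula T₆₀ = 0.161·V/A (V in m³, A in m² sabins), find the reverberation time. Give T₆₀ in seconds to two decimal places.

1.30 s

Summing Sᵢαᵢ: 108·0.18 + 53·0.07 + 161·0.24 + 282·0.17 = 109.73 m².
T₆₀ = 0.161·V/A = 0.161·888/109.73 = 1.303 s.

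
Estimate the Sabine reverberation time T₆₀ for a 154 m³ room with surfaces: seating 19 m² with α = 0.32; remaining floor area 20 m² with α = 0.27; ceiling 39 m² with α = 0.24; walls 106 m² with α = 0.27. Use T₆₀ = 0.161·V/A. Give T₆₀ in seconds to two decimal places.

Total absorption A = 19·0.32 + 20·0.27 + 39·0.24 + 106·0.27 = 49.46 m² sabins.
T₆₀ = 0.161·V/A = 0.161·154/49.46 = 0.501 s.

0.50 s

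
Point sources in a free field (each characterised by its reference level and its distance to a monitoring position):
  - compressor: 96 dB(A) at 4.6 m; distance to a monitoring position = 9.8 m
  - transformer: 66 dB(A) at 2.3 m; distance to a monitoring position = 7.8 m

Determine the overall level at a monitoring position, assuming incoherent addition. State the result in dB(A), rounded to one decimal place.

89.4 dB(A)

Apply inverse-square spreading to bring every level to the receiver, then sum 10^(L/10).
compressor: 96 − 20·log₁₀(9.8/4.6) = 96 − 6.57 = 89.43 dB(A).
transformer: 66 − 20·log₁₀(7.8/2.3) = 66 − 10.61 = 55.39 dB(A).
Σ 10^(L/10) = 8.775e+08 → L_total = 10·log₁₀(8.775e+08) = 89.43 dB(A).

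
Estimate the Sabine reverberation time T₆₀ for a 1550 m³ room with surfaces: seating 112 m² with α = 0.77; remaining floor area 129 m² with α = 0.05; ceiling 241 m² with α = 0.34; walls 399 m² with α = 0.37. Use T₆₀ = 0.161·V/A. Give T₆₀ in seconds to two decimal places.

0.77 s

Total absorption A = 112·0.77 + 129·0.05 + 241·0.34 + 399·0.37 = 322.26 m² sabins.
T₆₀ = 0.161·V/A = 0.161·1550/322.26 = 0.774 s.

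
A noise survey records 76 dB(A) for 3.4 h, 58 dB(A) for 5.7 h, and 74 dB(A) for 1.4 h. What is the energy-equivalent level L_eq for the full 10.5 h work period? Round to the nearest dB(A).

72 dB(A)

The energy average is taken in the linear domain: L_eq = 10·log₁₀[(Σ tᵢ·10^(Lᵢ/10))/T], T = 10.5 h.
Σ tᵢ·10^(Lᵢ/10) = 3.4·10^(76/10) + 5.7·10^(58/10) + 1.4·10^(74/10) = 1.741e+08.
L_eq = 10·log₁₀(1.741e+08/10.5) = 72.20 dB(A).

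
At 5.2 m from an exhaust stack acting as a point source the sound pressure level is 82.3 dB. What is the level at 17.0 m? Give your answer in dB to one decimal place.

72.0 dB

Spherical spreading from a point source gives a 20·log₁₀(r₂/r₁) drop.
L₂ = 82.3 − 20·log₁₀(17.0/5.2) = 82.3 − 10.289 = 72.01 dB.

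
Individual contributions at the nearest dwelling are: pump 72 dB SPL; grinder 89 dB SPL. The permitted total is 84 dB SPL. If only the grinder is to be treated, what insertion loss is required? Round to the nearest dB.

The untreated sources together contribute 10^(72/10) = 1.585e+07, i.e. 72.00 dB SPL.
To meet 84 dB SPL overall, the treated grinder may contribute at most 10^(84/10) − 1.585e+07 = 2.353e+08, i.e. 83.72 dB SPL.
Required insertion loss = 89 − 83.72 = 5.28 dB.

5 dB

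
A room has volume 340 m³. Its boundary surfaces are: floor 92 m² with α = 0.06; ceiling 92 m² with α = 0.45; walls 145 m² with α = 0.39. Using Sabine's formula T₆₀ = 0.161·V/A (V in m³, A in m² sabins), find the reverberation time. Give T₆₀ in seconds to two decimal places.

0.53 s

Summing Sᵢαᵢ: 92·0.06 + 92·0.45 + 145·0.39 = 103.47 m².
T₆₀ = 0.161 × 340 / 103.47 = 0.529 s.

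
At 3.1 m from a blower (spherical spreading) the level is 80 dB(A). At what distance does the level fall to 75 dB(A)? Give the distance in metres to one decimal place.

The 5.0 dB drop corresponds to a distance ratio of 10^(5.0/20) for a point source.
r₂ = 3.1·10^((80−75)/20) = 3.1·10^(5.0/20) = 5.51 m.

5.5 m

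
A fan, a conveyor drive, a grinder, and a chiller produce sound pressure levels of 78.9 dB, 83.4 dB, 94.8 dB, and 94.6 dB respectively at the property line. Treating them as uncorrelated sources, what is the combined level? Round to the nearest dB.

Incoherent sources combine by intensity addition: L_total = 10·log₁₀(Σ 10^(L_i/10)).
Σ 10^(L/10) = 10^(78.9/10) + 10^(83.4/10) + 10^(94.8/10) + 10^(94.6/10) = 6.200e+09.
L_total = 10·log₁₀(6.200e+09) = 97.92 dB.

98 dB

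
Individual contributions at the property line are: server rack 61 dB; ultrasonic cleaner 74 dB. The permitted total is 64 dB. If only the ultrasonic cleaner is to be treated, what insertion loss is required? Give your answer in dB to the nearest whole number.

Everything except the ultrasonic cleaner sums to 10^(61/10) = 1.259e+06 in linear terms, 61.00 dB.
The limit corresponds to 10^(64/10) = 2.512e+06; subtracting the fixed part leaves 1.253e+06 for the ultrasonic cleaner, i.e. 60.98 dB.
Required insertion loss = 74 − 60.98 = 13.02 dB.

13 dB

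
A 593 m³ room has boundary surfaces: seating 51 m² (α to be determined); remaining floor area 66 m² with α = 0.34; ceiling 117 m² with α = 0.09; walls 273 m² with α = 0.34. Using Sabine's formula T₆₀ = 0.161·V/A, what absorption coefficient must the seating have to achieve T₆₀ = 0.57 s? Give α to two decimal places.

A = 0.161·V/T₆₀ = 0.161·593/0.57 = 167.50 m² sabins.
Absorption from the other surfaces = 66·0.34 + 117·0.09 + 273·0.34 = 125.79 m², so the seating must supply 41.71 m² over 51 m².
α = 41.71/51 = 0.818.

0.82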